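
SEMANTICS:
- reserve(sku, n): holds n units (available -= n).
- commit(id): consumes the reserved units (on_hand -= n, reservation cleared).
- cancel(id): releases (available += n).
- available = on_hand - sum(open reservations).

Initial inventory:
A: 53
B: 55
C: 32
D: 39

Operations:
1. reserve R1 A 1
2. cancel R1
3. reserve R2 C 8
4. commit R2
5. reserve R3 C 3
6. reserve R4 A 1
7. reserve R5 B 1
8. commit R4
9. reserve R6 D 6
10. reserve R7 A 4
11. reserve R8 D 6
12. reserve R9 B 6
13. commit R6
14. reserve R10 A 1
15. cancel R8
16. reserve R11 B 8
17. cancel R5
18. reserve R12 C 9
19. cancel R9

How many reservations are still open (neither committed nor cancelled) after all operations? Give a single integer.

Answer: 5

Derivation:
Step 1: reserve R1 A 1 -> on_hand[A=53 B=55 C=32 D=39] avail[A=52 B=55 C=32 D=39] open={R1}
Step 2: cancel R1 -> on_hand[A=53 B=55 C=32 D=39] avail[A=53 B=55 C=32 D=39] open={}
Step 3: reserve R2 C 8 -> on_hand[A=53 B=55 C=32 D=39] avail[A=53 B=55 C=24 D=39] open={R2}
Step 4: commit R2 -> on_hand[A=53 B=55 C=24 D=39] avail[A=53 B=55 C=24 D=39] open={}
Step 5: reserve R3 C 3 -> on_hand[A=53 B=55 C=24 D=39] avail[A=53 B=55 C=21 D=39] open={R3}
Step 6: reserve R4 A 1 -> on_hand[A=53 B=55 C=24 D=39] avail[A=52 B=55 C=21 D=39] open={R3,R4}
Step 7: reserve R5 B 1 -> on_hand[A=53 B=55 C=24 D=39] avail[A=52 B=54 C=21 D=39] open={R3,R4,R5}
Step 8: commit R4 -> on_hand[A=52 B=55 C=24 D=39] avail[A=52 B=54 C=21 D=39] open={R3,R5}
Step 9: reserve R6 D 6 -> on_hand[A=52 B=55 C=24 D=39] avail[A=52 B=54 C=21 D=33] open={R3,R5,R6}
Step 10: reserve R7 A 4 -> on_hand[A=52 B=55 C=24 D=39] avail[A=48 B=54 C=21 D=33] open={R3,R5,R6,R7}
Step 11: reserve R8 D 6 -> on_hand[A=52 B=55 C=24 D=39] avail[A=48 B=54 C=21 D=27] open={R3,R5,R6,R7,R8}
Step 12: reserve R9 B 6 -> on_hand[A=52 B=55 C=24 D=39] avail[A=48 B=48 C=21 D=27] open={R3,R5,R6,R7,R8,R9}
Step 13: commit R6 -> on_hand[A=52 B=55 C=24 D=33] avail[A=48 B=48 C=21 D=27] open={R3,R5,R7,R8,R9}
Step 14: reserve R10 A 1 -> on_hand[A=52 B=55 C=24 D=33] avail[A=47 B=48 C=21 D=27] open={R10,R3,R5,R7,R8,R9}
Step 15: cancel R8 -> on_hand[A=52 B=55 C=24 D=33] avail[A=47 B=48 C=21 D=33] open={R10,R3,R5,R7,R9}
Step 16: reserve R11 B 8 -> on_hand[A=52 B=55 C=24 D=33] avail[A=47 B=40 C=21 D=33] open={R10,R11,R3,R5,R7,R9}
Step 17: cancel R5 -> on_hand[A=52 B=55 C=24 D=33] avail[A=47 B=41 C=21 D=33] open={R10,R11,R3,R7,R9}
Step 18: reserve R12 C 9 -> on_hand[A=52 B=55 C=24 D=33] avail[A=47 B=41 C=12 D=33] open={R10,R11,R12,R3,R7,R9}
Step 19: cancel R9 -> on_hand[A=52 B=55 C=24 D=33] avail[A=47 B=47 C=12 D=33] open={R10,R11,R12,R3,R7}
Open reservations: ['R10', 'R11', 'R12', 'R3', 'R7'] -> 5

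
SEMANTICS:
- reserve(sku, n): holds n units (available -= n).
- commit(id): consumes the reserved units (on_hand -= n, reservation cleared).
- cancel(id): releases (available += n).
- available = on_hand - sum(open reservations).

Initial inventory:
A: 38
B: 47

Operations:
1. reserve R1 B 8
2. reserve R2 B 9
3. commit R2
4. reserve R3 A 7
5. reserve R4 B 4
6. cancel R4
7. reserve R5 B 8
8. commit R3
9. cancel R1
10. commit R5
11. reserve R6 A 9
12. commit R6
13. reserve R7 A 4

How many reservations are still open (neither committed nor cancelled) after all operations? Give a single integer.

Answer: 1

Derivation:
Step 1: reserve R1 B 8 -> on_hand[A=38 B=47] avail[A=38 B=39] open={R1}
Step 2: reserve R2 B 9 -> on_hand[A=38 B=47] avail[A=38 B=30] open={R1,R2}
Step 3: commit R2 -> on_hand[A=38 B=38] avail[A=38 B=30] open={R1}
Step 4: reserve R3 A 7 -> on_hand[A=38 B=38] avail[A=31 B=30] open={R1,R3}
Step 5: reserve R4 B 4 -> on_hand[A=38 B=38] avail[A=31 B=26] open={R1,R3,R4}
Step 6: cancel R4 -> on_hand[A=38 B=38] avail[A=31 B=30] open={R1,R3}
Step 7: reserve R5 B 8 -> on_hand[A=38 B=38] avail[A=31 B=22] open={R1,R3,R5}
Step 8: commit R3 -> on_hand[A=31 B=38] avail[A=31 B=22] open={R1,R5}
Step 9: cancel R1 -> on_hand[A=31 B=38] avail[A=31 B=30] open={R5}
Step 10: commit R5 -> on_hand[A=31 B=30] avail[A=31 B=30] open={}
Step 11: reserve R6 A 9 -> on_hand[A=31 B=30] avail[A=22 B=30] open={R6}
Step 12: commit R6 -> on_hand[A=22 B=30] avail[A=22 B=30] open={}
Step 13: reserve R7 A 4 -> on_hand[A=22 B=30] avail[A=18 B=30] open={R7}
Open reservations: ['R7'] -> 1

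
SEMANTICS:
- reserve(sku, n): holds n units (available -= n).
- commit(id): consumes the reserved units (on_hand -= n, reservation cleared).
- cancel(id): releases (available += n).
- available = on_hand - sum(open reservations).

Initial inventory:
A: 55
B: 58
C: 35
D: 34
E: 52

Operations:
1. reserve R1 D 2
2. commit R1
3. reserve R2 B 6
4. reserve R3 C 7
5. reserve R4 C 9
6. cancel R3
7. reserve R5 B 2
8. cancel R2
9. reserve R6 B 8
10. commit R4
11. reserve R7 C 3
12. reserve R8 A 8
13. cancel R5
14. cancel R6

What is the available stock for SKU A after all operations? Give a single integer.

Step 1: reserve R1 D 2 -> on_hand[A=55 B=58 C=35 D=34 E=52] avail[A=55 B=58 C=35 D=32 E=52] open={R1}
Step 2: commit R1 -> on_hand[A=55 B=58 C=35 D=32 E=52] avail[A=55 B=58 C=35 D=32 E=52] open={}
Step 3: reserve R2 B 6 -> on_hand[A=55 B=58 C=35 D=32 E=52] avail[A=55 B=52 C=35 D=32 E=52] open={R2}
Step 4: reserve R3 C 7 -> on_hand[A=55 B=58 C=35 D=32 E=52] avail[A=55 B=52 C=28 D=32 E=52] open={R2,R3}
Step 5: reserve R4 C 9 -> on_hand[A=55 B=58 C=35 D=32 E=52] avail[A=55 B=52 C=19 D=32 E=52] open={R2,R3,R4}
Step 6: cancel R3 -> on_hand[A=55 B=58 C=35 D=32 E=52] avail[A=55 B=52 C=26 D=32 E=52] open={R2,R4}
Step 7: reserve R5 B 2 -> on_hand[A=55 B=58 C=35 D=32 E=52] avail[A=55 B=50 C=26 D=32 E=52] open={R2,R4,R5}
Step 8: cancel R2 -> on_hand[A=55 B=58 C=35 D=32 E=52] avail[A=55 B=56 C=26 D=32 E=52] open={R4,R5}
Step 9: reserve R6 B 8 -> on_hand[A=55 B=58 C=35 D=32 E=52] avail[A=55 B=48 C=26 D=32 E=52] open={R4,R5,R6}
Step 10: commit R4 -> on_hand[A=55 B=58 C=26 D=32 E=52] avail[A=55 B=48 C=26 D=32 E=52] open={R5,R6}
Step 11: reserve R7 C 3 -> on_hand[A=55 B=58 C=26 D=32 E=52] avail[A=55 B=48 C=23 D=32 E=52] open={R5,R6,R7}
Step 12: reserve R8 A 8 -> on_hand[A=55 B=58 C=26 D=32 E=52] avail[A=47 B=48 C=23 D=32 E=52] open={R5,R6,R7,R8}
Step 13: cancel R5 -> on_hand[A=55 B=58 C=26 D=32 E=52] avail[A=47 B=50 C=23 D=32 E=52] open={R6,R7,R8}
Step 14: cancel R6 -> on_hand[A=55 B=58 C=26 D=32 E=52] avail[A=47 B=58 C=23 D=32 E=52] open={R7,R8}
Final available[A] = 47

Answer: 47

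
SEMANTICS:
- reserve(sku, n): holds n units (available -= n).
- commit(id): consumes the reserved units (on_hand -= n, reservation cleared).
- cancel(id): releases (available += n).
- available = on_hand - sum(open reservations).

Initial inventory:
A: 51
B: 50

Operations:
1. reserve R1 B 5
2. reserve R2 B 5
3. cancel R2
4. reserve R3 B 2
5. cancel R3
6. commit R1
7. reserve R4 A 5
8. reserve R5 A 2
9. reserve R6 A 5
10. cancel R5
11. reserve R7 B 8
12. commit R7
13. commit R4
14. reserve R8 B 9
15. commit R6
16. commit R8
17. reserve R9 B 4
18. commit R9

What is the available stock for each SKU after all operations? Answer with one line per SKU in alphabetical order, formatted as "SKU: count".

Answer: A: 41
B: 24

Derivation:
Step 1: reserve R1 B 5 -> on_hand[A=51 B=50] avail[A=51 B=45] open={R1}
Step 2: reserve R2 B 5 -> on_hand[A=51 B=50] avail[A=51 B=40] open={R1,R2}
Step 3: cancel R2 -> on_hand[A=51 B=50] avail[A=51 B=45] open={R1}
Step 4: reserve R3 B 2 -> on_hand[A=51 B=50] avail[A=51 B=43] open={R1,R3}
Step 5: cancel R3 -> on_hand[A=51 B=50] avail[A=51 B=45] open={R1}
Step 6: commit R1 -> on_hand[A=51 B=45] avail[A=51 B=45] open={}
Step 7: reserve R4 A 5 -> on_hand[A=51 B=45] avail[A=46 B=45] open={R4}
Step 8: reserve R5 A 2 -> on_hand[A=51 B=45] avail[A=44 B=45] open={R4,R5}
Step 9: reserve R6 A 5 -> on_hand[A=51 B=45] avail[A=39 B=45] open={R4,R5,R6}
Step 10: cancel R5 -> on_hand[A=51 B=45] avail[A=41 B=45] open={R4,R6}
Step 11: reserve R7 B 8 -> on_hand[A=51 B=45] avail[A=41 B=37] open={R4,R6,R7}
Step 12: commit R7 -> on_hand[A=51 B=37] avail[A=41 B=37] open={R4,R6}
Step 13: commit R4 -> on_hand[A=46 B=37] avail[A=41 B=37] open={R6}
Step 14: reserve R8 B 9 -> on_hand[A=46 B=37] avail[A=41 B=28] open={R6,R8}
Step 15: commit R6 -> on_hand[A=41 B=37] avail[A=41 B=28] open={R8}
Step 16: commit R8 -> on_hand[A=41 B=28] avail[A=41 B=28] open={}
Step 17: reserve R9 B 4 -> on_hand[A=41 B=28] avail[A=41 B=24] open={R9}
Step 18: commit R9 -> on_hand[A=41 B=24] avail[A=41 B=24] open={}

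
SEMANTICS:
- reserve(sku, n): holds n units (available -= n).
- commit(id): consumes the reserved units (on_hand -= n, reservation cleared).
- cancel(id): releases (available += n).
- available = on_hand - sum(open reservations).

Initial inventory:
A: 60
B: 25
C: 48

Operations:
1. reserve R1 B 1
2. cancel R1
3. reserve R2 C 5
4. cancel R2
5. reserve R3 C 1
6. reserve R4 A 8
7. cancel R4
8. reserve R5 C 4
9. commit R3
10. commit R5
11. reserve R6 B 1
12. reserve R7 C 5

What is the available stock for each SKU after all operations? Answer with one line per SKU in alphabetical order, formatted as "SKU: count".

Step 1: reserve R1 B 1 -> on_hand[A=60 B=25 C=48] avail[A=60 B=24 C=48] open={R1}
Step 2: cancel R1 -> on_hand[A=60 B=25 C=48] avail[A=60 B=25 C=48] open={}
Step 3: reserve R2 C 5 -> on_hand[A=60 B=25 C=48] avail[A=60 B=25 C=43] open={R2}
Step 4: cancel R2 -> on_hand[A=60 B=25 C=48] avail[A=60 B=25 C=48] open={}
Step 5: reserve R3 C 1 -> on_hand[A=60 B=25 C=48] avail[A=60 B=25 C=47] open={R3}
Step 6: reserve R4 A 8 -> on_hand[A=60 B=25 C=48] avail[A=52 B=25 C=47] open={R3,R4}
Step 7: cancel R4 -> on_hand[A=60 B=25 C=48] avail[A=60 B=25 C=47] open={R3}
Step 8: reserve R5 C 4 -> on_hand[A=60 B=25 C=48] avail[A=60 B=25 C=43] open={R3,R5}
Step 9: commit R3 -> on_hand[A=60 B=25 C=47] avail[A=60 B=25 C=43] open={R5}
Step 10: commit R5 -> on_hand[A=60 B=25 C=43] avail[A=60 B=25 C=43] open={}
Step 11: reserve R6 B 1 -> on_hand[A=60 B=25 C=43] avail[A=60 B=24 C=43] open={R6}
Step 12: reserve R7 C 5 -> on_hand[A=60 B=25 C=43] avail[A=60 B=24 C=38] open={R6,R7}

Answer: A: 60
B: 24
C: 38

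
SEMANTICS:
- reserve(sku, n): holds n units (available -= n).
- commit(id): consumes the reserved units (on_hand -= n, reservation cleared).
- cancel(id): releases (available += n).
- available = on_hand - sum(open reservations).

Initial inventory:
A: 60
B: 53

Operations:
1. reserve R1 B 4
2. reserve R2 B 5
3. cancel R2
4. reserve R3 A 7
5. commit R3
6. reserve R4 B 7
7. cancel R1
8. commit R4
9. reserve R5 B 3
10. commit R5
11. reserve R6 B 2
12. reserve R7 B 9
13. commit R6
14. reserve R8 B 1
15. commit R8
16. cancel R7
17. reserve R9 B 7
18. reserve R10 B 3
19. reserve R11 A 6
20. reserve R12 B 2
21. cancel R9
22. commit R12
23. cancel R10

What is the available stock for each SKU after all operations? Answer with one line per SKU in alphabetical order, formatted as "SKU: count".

Step 1: reserve R1 B 4 -> on_hand[A=60 B=53] avail[A=60 B=49] open={R1}
Step 2: reserve R2 B 5 -> on_hand[A=60 B=53] avail[A=60 B=44] open={R1,R2}
Step 3: cancel R2 -> on_hand[A=60 B=53] avail[A=60 B=49] open={R1}
Step 4: reserve R3 A 7 -> on_hand[A=60 B=53] avail[A=53 B=49] open={R1,R3}
Step 5: commit R3 -> on_hand[A=53 B=53] avail[A=53 B=49] open={R1}
Step 6: reserve R4 B 7 -> on_hand[A=53 B=53] avail[A=53 B=42] open={R1,R4}
Step 7: cancel R1 -> on_hand[A=53 B=53] avail[A=53 B=46] open={R4}
Step 8: commit R4 -> on_hand[A=53 B=46] avail[A=53 B=46] open={}
Step 9: reserve R5 B 3 -> on_hand[A=53 B=46] avail[A=53 B=43] open={R5}
Step 10: commit R5 -> on_hand[A=53 B=43] avail[A=53 B=43] open={}
Step 11: reserve R6 B 2 -> on_hand[A=53 B=43] avail[A=53 B=41] open={R6}
Step 12: reserve R7 B 9 -> on_hand[A=53 B=43] avail[A=53 B=32] open={R6,R7}
Step 13: commit R6 -> on_hand[A=53 B=41] avail[A=53 B=32] open={R7}
Step 14: reserve R8 B 1 -> on_hand[A=53 B=41] avail[A=53 B=31] open={R7,R8}
Step 15: commit R8 -> on_hand[A=53 B=40] avail[A=53 B=31] open={R7}
Step 16: cancel R7 -> on_hand[A=53 B=40] avail[A=53 B=40] open={}
Step 17: reserve R9 B 7 -> on_hand[A=53 B=40] avail[A=53 B=33] open={R9}
Step 18: reserve R10 B 3 -> on_hand[A=53 B=40] avail[A=53 B=30] open={R10,R9}
Step 19: reserve R11 A 6 -> on_hand[A=53 B=40] avail[A=47 B=30] open={R10,R11,R9}
Step 20: reserve R12 B 2 -> on_hand[A=53 B=40] avail[A=47 B=28] open={R10,R11,R12,R9}
Step 21: cancel R9 -> on_hand[A=53 B=40] avail[A=47 B=35] open={R10,R11,R12}
Step 22: commit R12 -> on_hand[A=53 B=38] avail[A=47 B=35] open={R10,R11}
Step 23: cancel R10 -> on_hand[A=53 B=38] avail[A=47 B=38] open={R11}

Answer: A: 47
B: 38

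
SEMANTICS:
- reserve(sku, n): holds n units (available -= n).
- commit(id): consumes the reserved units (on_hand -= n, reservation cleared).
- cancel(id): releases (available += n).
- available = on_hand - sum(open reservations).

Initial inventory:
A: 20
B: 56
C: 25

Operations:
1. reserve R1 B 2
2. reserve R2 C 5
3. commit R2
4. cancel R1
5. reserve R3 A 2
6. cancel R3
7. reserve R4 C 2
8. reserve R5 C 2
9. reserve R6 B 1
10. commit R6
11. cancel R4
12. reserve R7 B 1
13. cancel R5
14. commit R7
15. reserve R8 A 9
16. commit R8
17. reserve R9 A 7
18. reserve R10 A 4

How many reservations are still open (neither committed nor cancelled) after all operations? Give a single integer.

Answer: 2

Derivation:
Step 1: reserve R1 B 2 -> on_hand[A=20 B=56 C=25] avail[A=20 B=54 C=25] open={R1}
Step 2: reserve R2 C 5 -> on_hand[A=20 B=56 C=25] avail[A=20 B=54 C=20] open={R1,R2}
Step 3: commit R2 -> on_hand[A=20 B=56 C=20] avail[A=20 B=54 C=20] open={R1}
Step 4: cancel R1 -> on_hand[A=20 B=56 C=20] avail[A=20 B=56 C=20] open={}
Step 5: reserve R3 A 2 -> on_hand[A=20 B=56 C=20] avail[A=18 B=56 C=20] open={R3}
Step 6: cancel R3 -> on_hand[A=20 B=56 C=20] avail[A=20 B=56 C=20] open={}
Step 7: reserve R4 C 2 -> on_hand[A=20 B=56 C=20] avail[A=20 B=56 C=18] open={R4}
Step 8: reserve R5 C 2 -> on_hand[A=20 B=56 C=20] avail[A=20 B=56 C=16] open={R4,R5}
Step 9: reserve R6 B 1 -> on_hand[A=20 B=56 C=20] avail[A=20 B=55 C=16] open={R4,R5,R6}
Step 10: commit R6 -> on_hand[A=20 B=55 C=20] avail[A=20 B=55 C=16] open={R4,R5}
Step 11: cancel R4 -> on_hand[A=20 B=55 C=20] avail[A=20 B=55 C=18] open={R5}
Step 12: reserve R7 B 1 -> on_hand[A=20 B=55 C=20] avail[A=20 B=54 C=18] open={R5,R7}
Step 13: cancel R5 -> on_hand[A=20 B=55 C=20] avail[A=20 B=54 C=20] open={R7}
Step 14: commit R7 -> on_hand[A=20 B=54 C=20] avail[A=20 B=54 C=20] open={}
Step 15: reserve R8 A 9 -> on_hand[A=20 B=54 C=20] avail[A=11 B=54 C=20] open={R8}
Step 16: commit R8 -> on_hand[A=11 B=54 C=20] avail[A=11 B=54 C=20] open={}
Step 17: reserve R9 A 7 -> on_hand[A=11 B=54 C=20] avail[A=4 B=54 C=20] open={R9}
Step 18: reserve R10 A 4 -> on_hand[A=11 B=54 C=20] avail[A=0 B=54 C=20] open={R10,R9}
Open reservations: ['R10', 'R9'] -> 2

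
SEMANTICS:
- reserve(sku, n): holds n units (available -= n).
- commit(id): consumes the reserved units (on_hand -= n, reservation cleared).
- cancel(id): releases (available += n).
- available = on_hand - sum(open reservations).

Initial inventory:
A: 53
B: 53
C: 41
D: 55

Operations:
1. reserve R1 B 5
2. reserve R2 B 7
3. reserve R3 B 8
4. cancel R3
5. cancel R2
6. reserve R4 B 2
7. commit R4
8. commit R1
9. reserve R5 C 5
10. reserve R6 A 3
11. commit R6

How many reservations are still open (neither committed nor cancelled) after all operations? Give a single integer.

Answer: 1

Derivation:
Step 1: reserve R1 B 5 -> on_hand[A=53 B=53 C=41 D=55] avail[A=53 B=48 C=41 D=55] open={R1}
Step 2: reserve R2 B 7 -> on_hand[A=53 B=53 C=41 D=55] avail[A=53 B=41 C=41 D=55] open={R1,R2}
Step 3: reserve R3 B 8 -> on_hand[A=53 B=53 C=41 D=55] avail[A=53 B=33 C=41 D=55] open={R1,R2,R3}
Step 4: cancel R3 -> on_hand[A=53 B=53 C=41 D=55] avail[A=53 B=41 C=41 D=55] open={R1,R2}
Step 5: cancel R2 -> on_hand[A=53 B=53 C=41 D=55] avail[A=53 B=48 C=41 D=55] open={R1}
Step 6: reserve R4 B 2 -> on_hand[A=53 B=53 C=41 D=55] avail[A=53 B=46 C=41 D=55] open={R1,R4}
Step 7: commit R4 -> on_hand[A=53 B=51 C=41 D=55] avail[A=53 B=46 C=41 D=55] open={R1}
Step 8: commit R1 -> on_hand[A=53 B=46 C=41 D=55] avail[A=53 B=46 C=41 D=55] open={}
Step 9: reserve R5 C 5 -> on_hand[A=53 B=46 C=41 D=55] avail[A=53 B=46 C=36 D=55] open={R5}
Step 10: reserve R6 A 3 -> on_hand[A=53 B=46 C=41 D=55] avail[A=50 B=46 C=36 D=55] open={R5,R6}
Step 11: commit R6 -> on_hand[A=50 B=46 C=41 D=55] avail[A=50 B=46 C=36 D=55] open={R5}
Open reservations: ['R5'] -> 1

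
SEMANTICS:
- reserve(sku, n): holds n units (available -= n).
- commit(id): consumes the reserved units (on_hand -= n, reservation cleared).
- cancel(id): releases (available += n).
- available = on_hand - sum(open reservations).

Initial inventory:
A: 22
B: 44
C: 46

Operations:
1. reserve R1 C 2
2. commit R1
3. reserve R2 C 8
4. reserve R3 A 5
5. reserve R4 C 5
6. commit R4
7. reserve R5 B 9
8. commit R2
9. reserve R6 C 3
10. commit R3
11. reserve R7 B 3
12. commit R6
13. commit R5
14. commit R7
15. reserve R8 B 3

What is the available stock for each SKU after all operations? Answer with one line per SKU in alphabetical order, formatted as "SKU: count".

Step 1: reserve R1 C 2 -> on_hand[A=22 B=44 C=46] avail[A=22 B=44 C=44] open={R1}
Step 2: commit R1 -> on_hand[A=22 B=44 C=44] avail[A=22 B=44 C=44] open={}
Step 3: reserve R2 C 8 -> on_hand[A=22 B=44 C=44] avail[A=22 B=44 C=36] open={R2}
Step 4: reserve R3 A 5 -> on_hand[A=22 B=44 C=44] avail[A=17 B=44 C=36] open={R2,R3}
Step 5: reserve R4 C 5 -> on_hand[A=22 B=44 C=44] avail[A=17 B=44 C=31] open={R2,R3,R4}
Step 6: commit R4 -> on_hand[A=22 B=44 C=39] avail[A=17 B=44 C=31] open={R2,R3}
Step 7: reserve R5 B 9 -> on_hand[A=22 B=44 C=39] avail[A=17 B=35 C=31] open={R2,R3,R5}
Step 8: commit R2 -> on_hand[A=22 B=44 C=31] avail[A=17 B=35 C=31] open={R3,R5}
Step 9: reserve R6 C 3 -> on_hand[A=22 B=44 C=31] avail[A=17 B=35 C=28] open={R3,R5,R6}
Step 10: commit R3 -> on_hand[A=17 B=44 C=31] avail[A=17 B=35 C=28] open={R5,R6}
Step 11: reserve R7 B 3 -> on_hand[A=17 B=44 C=31] avail[A=17 B=32 C=28] open={R5,R6,R7}
Step 12: commit R6 -> on_hand[A=17 B=44 C=28] avail[A=17 B=32 C=28] open={R5,R7}
Step 13: commit R5 -> on_hand[A=17 B=35 C=28] avail[A=17 B=32 C=28] open={R7}
Step 14: commit R7 -> on_hand[A=17 B=32 C=28] avail[A=17 B=32 C=28] open={}
Step 15: reserve R8 B 3 -> on_hand[A=17 B=32 C=28] avail[A=17 B=29 C=28] open={R8}

Answer: A: 17
B: 29
C: 28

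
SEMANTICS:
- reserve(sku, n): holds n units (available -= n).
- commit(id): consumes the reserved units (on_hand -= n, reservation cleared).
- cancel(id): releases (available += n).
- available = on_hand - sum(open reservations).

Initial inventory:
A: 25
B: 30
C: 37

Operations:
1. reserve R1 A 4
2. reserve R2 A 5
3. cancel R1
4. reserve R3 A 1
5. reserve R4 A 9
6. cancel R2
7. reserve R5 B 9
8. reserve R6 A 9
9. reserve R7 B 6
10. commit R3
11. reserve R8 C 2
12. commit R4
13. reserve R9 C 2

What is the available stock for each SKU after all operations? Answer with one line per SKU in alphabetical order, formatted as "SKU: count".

Step 1: reserve R1 A 4 -> on_hand[A=25 B=30 C=37] avail[A=21 B=30 C=37] open={R1}
Step 2: reserve R2 A 5 -> on_hand[A=25 B=30 C=37] avail[A=16 B=30 C=37] open={R1,R2}
Step 3: cancel R1 -> on_hand[A=25 B=30 C=37] avail[A=20 B=30 C=37] open={R2}
Step 4: reserve R3 A 1 -> on_hand[A=25 B=30 C=37] avail[A=19 B=30 C=37] open={R2,R3}
Step 5: reserve R4 A 9 -> on_hand[A=25 B=30 C=37] avail[A=10 B=30 C=37] open={R2,R3,R4}
Step 6: cancel R2 -> on_hand[A=25 B=30 C=37] avail[A=15 B=30 C=37] open={R3,R4}
Step 7: reserve R5 B 9 -> on_hand[A=25 B=30 C=37] avail[A=15 B=21 C=37] open={R3,R4,R5}
Step 8: reserve R6 A 9 -> on_hand[A=25 B=30 C=37] avail[A=6 B=21 C=37] open={R3,R4,R5,R6}
Step 9: reserve R7 B 6 -> on_hand[A=25 B=30 C=37] avail[A=6 B=15 C=37] open={R3,R4,R5,R6,R7}
Step 10: commit R3 -> on_hand[A=24 B=30 C=37] avail[A=6 B=15 C=37] open={R4,R5,R6,R7}
Step 11: reserve R8 C 2 -> on_hand[A=24 B=30 C=37] avail[A=6 B=15 C=35] open={R4,R5,R6,R7,R8}
Step 12: commit R4 -> on_hand[A=15 B=30 C=37] avail[A=6 B=15 C=35] open={R5,R6,R7,R8}
Step 13: reserve R9 C 2 -> on_hand[A=15 B=30 C=37] avail[A=6 B=15 C=33] open={R5,R6,R7,R8,R9}

Answer: A: 6
B: 15
C: 33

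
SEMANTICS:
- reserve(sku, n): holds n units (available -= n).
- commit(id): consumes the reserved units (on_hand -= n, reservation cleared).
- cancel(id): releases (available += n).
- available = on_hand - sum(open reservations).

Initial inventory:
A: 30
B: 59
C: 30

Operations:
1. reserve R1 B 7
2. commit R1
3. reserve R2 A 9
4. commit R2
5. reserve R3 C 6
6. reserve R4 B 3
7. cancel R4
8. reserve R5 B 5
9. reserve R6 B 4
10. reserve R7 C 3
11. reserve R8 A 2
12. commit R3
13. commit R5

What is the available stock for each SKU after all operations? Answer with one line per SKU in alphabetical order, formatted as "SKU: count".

Step 1: reserve R1 B 7 -> on_hand[A=30 B=59 C=30] avail[A=30 B=52 C=30] open={R1}
Step 2: commit R1 -> on_hand[A=30 B=52 C=30] avail[A=30 B=52 C=30] open={}
Step 3: reserve R2 A 9 -> on_hand[A=30 B=52 C=30] avail[A=21 B=52 C=30] open={R2}
Step 4: commit R2 -> on_hand[A=21 B=52 C=30] avail[A=21 B=52 C=30] open={}
Step 5: reserve R3 C 6 -> on_hand[A=21 B=52 C=30] avail[A=21 B=52 C=24] open={R3}
Step 6: reserve R4 B 3 -> on_hand[A=21 B=52 C=30] avail[A=21 B=49 C=24] open={R3,R4}
Step 7: cancel R4 -> on_hand[A=21 B=52 C=30] avail[A=21 B=52 C=24] open={R3}
Step 8: reserve R5 B 5 -> on_hand[A=21 B=52 C=30] avail[A=21 B=47 C=24] open={R3,R5}
Step 9: reserve R6 B 4 -> on_hand[A=21 B=52 C=30] avail[A=21 B=43 C=24] open={R3,R5,R6}
Step 10: reserve R7 C 3 -> on_hand[A=21 B=52 C=30] avail[A=21 B=43 C=21] open={R3,R5,R6,R7}
Step 11: reserve R8 A 2 -> on_hand[A=21 B=52 C=30] avail[A=19 B=43 C=21] open={R3,R5,R6,R7,R8}
Step 12: commit R3 -> on_hand[A=21 B=52 C=24] avail[A=19 B=43 C=21] open={R5,R6,R7,R8}
Step 13: commit R5 -> on_hand[A=21 B=47 C=24] avail[A=19 B=43 C=21] open={R6,R7,R8}

Answer: A: 19
B: 43
C: 21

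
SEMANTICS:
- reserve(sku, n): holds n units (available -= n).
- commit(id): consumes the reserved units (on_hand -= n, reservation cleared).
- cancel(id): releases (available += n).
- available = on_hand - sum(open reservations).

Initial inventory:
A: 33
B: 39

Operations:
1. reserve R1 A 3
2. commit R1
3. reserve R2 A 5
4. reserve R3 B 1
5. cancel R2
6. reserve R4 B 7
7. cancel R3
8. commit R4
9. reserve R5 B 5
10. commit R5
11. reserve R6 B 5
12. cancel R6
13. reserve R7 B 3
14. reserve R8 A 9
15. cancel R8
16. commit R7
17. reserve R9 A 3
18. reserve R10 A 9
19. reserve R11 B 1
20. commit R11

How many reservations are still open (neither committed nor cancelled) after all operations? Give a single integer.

Step 1: reserve R1 A 3 -> on_hand[A=33 B=39] avail[A=30 B=39] open={R1}
Step 2: commit R1 -> on_hand[A=30 B=39] avail[A=30 B=39] open={}
Step 3: reserve R2 A 5 -> on_hand[A=30 B=39] avail[A=25 B=39] open={R2}
Step 4: reserve R3 B 1 -> on_hand[A=30 B=39] avail[A=25 B=38] open={R2,R3}
Step 5: cancel R2 -> on_hand[A=30 B=39] avail[A=30 B=38] open={R3}
Step 6: reserve R4 B 7 -> on_hand[A=30 B=39] avail[A=30 B=31] open={R3,R4}
Step 7: cancel R3 -> on_hand[A=30 B=39] avail[A=30 B=32] open={R4}
Step 8: commit R4 -> on_hand[A=30 B=32] avail[A=30 B=32] open={}
Step 9: reserve R5 B 5 -> on_hand[A=30 B=32] avail[A=30 B=27] open={R5}
Step 10: commit R5 -> on_hand[A=30 B=27] avail[A=30 B=27] open={}
Step 11: reserve R6 B 5 -> on_hand[A=30 B=27] avail[A=30 B=22] open={R6}
Step 12: cancel R6 -> on_hand[A=30 B=27] avail[A=30 B=27] open={}
Step 13: reserve R7 B 3 -> on_hand[A=30 B=27] avail[A=30 B=24] open={R7}
Step 14: reserve R8 A 9 -> on_hand[A=30 B=27] avail[A=21 B=24] open={R7,R8}
Step 15: cancel R8 -> on_hand[A=30 B=27] avail[A=30 B=24] open={R7}
Step 16: commit R7 -> on_hand[A=30 B=24] avail[A=30 B=24] open={}
Step 17: reserve R9 A 3 -> on_hand[A=30 B=24] avail[A=27 B=24] open={R9}
Step 18: reserve R10 A 9 -> on_hand[A=30 B=24] avail[A=18 B=24] open={R10,R9}
Step 19: reserve R11 B 1 -> on_hand[A=30 B=24] avail[A=18 B=23] open={R10,R11,R9}
Step 20: commit R11 -> on_hand[A=30 B=23] avail[A=18 B=23] open={R10,R9}
Open reservations: ['R10', 'R9'] -> 2

Answer: 2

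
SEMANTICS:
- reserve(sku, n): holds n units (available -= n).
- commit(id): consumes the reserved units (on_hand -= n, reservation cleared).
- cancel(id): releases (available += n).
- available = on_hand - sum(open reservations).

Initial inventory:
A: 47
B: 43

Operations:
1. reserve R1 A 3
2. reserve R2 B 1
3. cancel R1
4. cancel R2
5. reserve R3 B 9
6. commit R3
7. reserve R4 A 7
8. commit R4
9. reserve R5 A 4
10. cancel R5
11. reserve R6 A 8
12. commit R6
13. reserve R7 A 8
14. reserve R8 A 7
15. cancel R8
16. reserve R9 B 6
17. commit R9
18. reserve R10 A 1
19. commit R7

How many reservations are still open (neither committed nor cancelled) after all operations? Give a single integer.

Answer: 1

Derivation:
Step 1: reserve R1 A 3 -> on_hand[A=47 B=43] avail[A=44 B=43] open={R1}
Step 2: reserve R2 B 1 -> on_hand[A=47 B=43] avail[A=44 B=42] open={R1,R2}
Step 3: cancel R1 -> on_hand[A=47 B=43] avail[A=47 B=42] open={R2}
Step 4: cancel R2 -> on_hand[A=47 B=43] avail[A=47 B=43] open={}
Step 5: reserve R3 B 9 -> on_hand[A=47 B=43] avail[A=47 B=34] open={R3}
Step 6: commit R3 -> on_hand[A=47 B=34] avail[A=47 B=34] open={}
Step 7: reserve R4 A 7 -> on_hand[A=47 B=34] avail[A=40 B=34] open={R4}
Step 8: commit R4 -> on_hand[A=40 B=34] avail[A=40 B=34] open={}
Step 9: reserve R5 A 4 -> on_hand[A=40 B=34] avail[A=36 B=34] open={R5}
Step 10: cancel R5 -> on_hand[A=40 B=34] avail[A=40 B=34] open={}
Step 11: reserve R6 A 8 -> on_hand[A=40 B=34] avail[A=32 B=34] open={R6}
Step 12: commit R6 -> on_hand[A=32 B=34] avail[A=32 B=34] open={}
Step 13: reserve R7 A 8 -> on_hand[A=32 B=34] avail[A=24 B=34] open={R7}
Step 14: reserve R8 A 7 -> on_hand[A=32 B=34] avail[A=17 B=34] open={R7,R8}
Step 15: cancel R8 -> on_hand[A=32 B=34] avail[A=24 B=34] open={R7}
Step 16: reserve R9 B 6 -> on_hand[A=32 B=34] avail[A=24 B=28] open={R7,R9}
Step 17: commit R9 -> on_hand[A=32 B=28] avail[A=24 B=28] open={R7}
Step 18: reserve R10 A 1 -> on_hand[A=32 B=28] avail[A=23 B=28] open={R10,R7}
Step 19: commit R7 -> on_hand[A=24 B=28] avail[A=23 B=28] open={R10}
Open reservations: ['R10'] -> 1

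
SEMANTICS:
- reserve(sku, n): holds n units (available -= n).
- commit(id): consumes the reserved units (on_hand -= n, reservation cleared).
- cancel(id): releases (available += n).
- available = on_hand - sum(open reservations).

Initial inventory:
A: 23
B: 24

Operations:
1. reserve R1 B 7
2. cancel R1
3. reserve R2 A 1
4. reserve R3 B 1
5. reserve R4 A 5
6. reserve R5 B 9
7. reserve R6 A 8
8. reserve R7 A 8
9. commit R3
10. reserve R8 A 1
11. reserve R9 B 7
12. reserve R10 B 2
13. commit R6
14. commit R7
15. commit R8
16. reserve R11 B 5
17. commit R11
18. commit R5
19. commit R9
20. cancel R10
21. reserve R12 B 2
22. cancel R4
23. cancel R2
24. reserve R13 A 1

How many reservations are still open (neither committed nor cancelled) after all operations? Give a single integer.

Step 1: reserve R1 B 7 -> on_hand[A=23 B=24] avail[A=23 B=17] open={R1}
Step 2: cancel R1 -> on_hand[A=23 B=24] avail[A=23 B=24] open={}
Step 3: reserve R2 A 1 -> on_hand[A=23 B=24] avail[A=22 B=24] open={R2}
Step 4: reserve R3 B 1 -> on_hand[A=23 B=24] avail[A=22 B=23] open={R2,R3}
Step 5: reserve R4 A 5 -> on_hand[A=23 B=24] avail[A=17 B=23] open={R2,R3,R4}
Step 6: reserve R5 B 9 -> on_hand[A=23 B=24] avail[A=17 B=14] open={R2,R3,R4,R5}
Step 7: reserve R6 A 8 -> on_hand[A=23 B=24] avail[A=9 B=14] open={R2,R3,R4,R5,R6}
Step 8: reserve R7 A 8 -> on_hand[A=23 B=24] avail[A=1 B=14] open={R2,R3,R4,R5,R6,R7}
Step 9: commit R3 -> on_hand[A=23 B=23] avail[A=1 B=14] open={R2,R4,R5,R6,R7}
Step 10: reserve R8 A 1 -> on_hand[A=23 B=23] avail[A=0 B=14] open={R2,R4,R5,R6,R7,R8}
Step 11: reserve R9 B 7 -> on_hand[A=23 B=23] avail[A=0 B=7] open={R2,R4,R5,R6,R7,R8,R9}
Step 12: reserve R10 B 2 -> on_hand[A=23 B=23] avail[A=0 B=5] open={R10,R2,R4,R5,R6,R7,R8,R9}
Step 13: commit R6 -> on_hand[A=15 B=23] avail[A=0 B=5] open={R10,R2,R4,R5,R7,R8,R9}
Step 14: commit R7 -> on_hand[A=7 B=23] avail[A=0 B=5] open={R10,R2,R4,R5,R8,R9}
Step 15: commit R8 -> on_hand[A=6 B=23] avail[A=0 B=5] open={R10,R2,R4,R5,R9}
Step 16: reserve R11 B 5 -> on_hand[A=6 B=23] avail[A=0 B=0] open={R10,R11,R2,R4,R5,R9}
Step 17: commit R11 -> on_hand[A=6 B=18] avail[A=0 B=0] open={R10,R2,R4,R5,R9}
Step 18: commit R5 -> on_hand[A=6 B=9] avail[A=0 B=0] open={R10,R2,R4,R9}
Step 19: commit R9 -> on_hand[A=6 B=2] avail[A=0 B=0] open={R10,R2,R4}
Step 20: cancel R10 -> on_hand[A=6 B=2] avail[A=0 B=2] open={R2,R4}
Step 21: reserve R12 B 2 -> on_hand[A=6 B=2] avail[A=0 B=0] open={R12,R2,R4}
Step 22: cancel R4 -> on_hand[A=6 B=2] avail[A=5 B=0] open={R12,R2}
Step 23: cancel R2 -> on_hand[A=6 B=2] avail[A=6 B=0] open={R12}
Step 24: reserve R13 A 1 -> on_hand[A=6 B=2] avail[A=5 B=0] open={R12,R13}
Open reservations: ['R12', 'R13'] -> 2

Answer: 2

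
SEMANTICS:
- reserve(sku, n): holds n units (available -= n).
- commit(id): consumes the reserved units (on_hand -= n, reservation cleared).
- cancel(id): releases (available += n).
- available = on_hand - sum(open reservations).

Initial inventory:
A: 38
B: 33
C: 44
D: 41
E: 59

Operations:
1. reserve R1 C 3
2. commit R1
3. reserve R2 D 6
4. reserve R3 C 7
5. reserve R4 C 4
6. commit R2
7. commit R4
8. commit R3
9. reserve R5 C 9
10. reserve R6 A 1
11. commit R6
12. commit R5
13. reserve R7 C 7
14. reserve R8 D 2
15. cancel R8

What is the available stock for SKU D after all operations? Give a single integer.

Step 1: reserve R1 C 3 -> on_hand[A=38 B=33 C=44 D=41 E=59] avail[A=38 B=33 C=41 D=41 E=59] open={R1}
Step 2: commit R1 -> on_hand[A=38 B=33 C=41 D=41 E=59] avail[A=38 B=33 C=41 D=41 E=59] open={}
Step 3: reserve R2 D 6 -> on_hand[A=38 B=33 C=41 D=41 E=59] avail[A=38 B=33 C=41 D=35 E=59] open={R2}
Step 4: reserve R3 C 7 -> on_hand[A=38 B=33 C=41 D=41 E=59] avail[A=38 B=33 C=34 D=35 E=59] open={R2,R3}
Step 5: reserve R4 C 4 -> on_hand[A=38 B=33 C=41 D=41 E=59] avail[A=38 B=33 C=30 D=35 E=59] open={R2,R3,R4}
Step 6: commit R2 -> on_hand[A=38 B=33 C=41 D=35 E=59] avail[A=38 B=33 C=30 D=35 E=59] open={R3,R4}
Step 7: commit R4 -> on_hand[A=38 B=33 C=37 D=35 E=59] avail[A=38 B=33 C=30 D=35 E=59] open={R3}
Step 8: commit R3 -> on_hand[A=38 B=33 C=30 D=35 E=59] avail[A=38 B=33 C=30 D=35 E=59] open={}
Step 9: reserve R5 C 9 -> on_hand[A=38 B=33 C=30 D=35 E=59] avail[A=38 B=33 C=21 D=35 E=59] open={R5}
Step 10: reserve R6 A 1 -> on_hand[A=38 B=33 C=30 D=35 E=59] avail[A=37 B=33 C=21 D=35 E=59] open={R5,R6}
Step 11: commit R6 -> on_hand[A=37 B=33 C=30 D=35 E=59] avail[A=37 B=33 C=21 D=35 E=59] open={R5}
Step 12: commit R5 -> on_hand[A=37 B=33 C=21 D=35 E=59] avail[A=37 B=33 C=21 D=35 E=59] open={}
Step 13: reserve R7 C 7 -> on_hand[A=37 B=33 C=21 D=35 E=59] avail[A=37 B=33 C=14 D=35 E=59] open={R7}
Step 14: reserve R8 D 2 -> on_hand[A=37 B=33 C=21 D=35 E=59] avail[A=37 B=33 C=14 D=33 E=59] open={R7,R8}
Step 15: cancel R8 -> on_hand[A=37 B=33 C=21 D=35 E=59] avail[A=37 B=33 C=14 D=35 E=59] open={R7}
Final available[D] = 35

Answer: 35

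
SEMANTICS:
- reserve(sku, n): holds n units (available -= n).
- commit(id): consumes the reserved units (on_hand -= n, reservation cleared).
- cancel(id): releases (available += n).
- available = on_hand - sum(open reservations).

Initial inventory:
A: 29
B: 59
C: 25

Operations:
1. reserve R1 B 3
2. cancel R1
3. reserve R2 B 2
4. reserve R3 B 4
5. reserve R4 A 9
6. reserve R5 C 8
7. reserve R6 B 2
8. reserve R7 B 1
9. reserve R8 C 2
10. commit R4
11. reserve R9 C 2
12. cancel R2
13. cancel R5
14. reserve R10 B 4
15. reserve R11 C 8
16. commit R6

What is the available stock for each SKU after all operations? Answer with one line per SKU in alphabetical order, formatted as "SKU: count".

Step 1: reserve R1 B 3 -> on_hand[A=29 B=59 C=25] avail[A=29 B=56 C=25] open={R1}
Step 2: cancel R1 -> on_hand[A=29 B=59 C=25] avail[A=29 B=59 C=25] open={}
Step 3: reserve R2 B 2 -> on_hand[A=29 B=59 C=25] avail[A=29 B=57 C=25] open={R2}
Step 4: reserve R3 B 4 -> on_hand[A=29 B=59 C=25] avail[A=29 B=53 C=25] open={R2,R3}
Step 5: reserve R4 A 9 -> on_hand[A=29 B=59 C=25] avail[A=20 B=53 C=25] open={R2,R3,R4}
Step 6: reserve R5 C 8 -> on_hand[A=29 B=59 C=25] avail[A=20 B=53 C=17] open={R2,R3,R4,R5}
Step 7: reserve R6 B 2 -> on_hand[A=29 B=59 C=25] avail[A=20 B=51 C=17] open={R2,R3,R4,R5,R6}
Step 8: reserve R7 B 1 -> on_hand[A=29 B=59 C=25] avail[A=20 B=50 C=17] open={R2,R3,R4,R5,R6,R7}
Step 9: reserve R8 C 2 -> on_hand[A=29 B=59 C=25] avail[A=20 B=50 C=15] open={R2,R3,R4,R5,R6,R7,R8}
Step 10: commit R4 -> on_hand[A=20 B=59 C=25] avail[A=20 B=50 C=15] open={R2,R3,R5,R6,R7,R8}
Step 11: reserve R9 C 2 -> on_hand[A=20 B=59 C=25] avail[A=20 B=50 C=13] open={R2,R3,R5,R6,R7,R8,R9}
Step 12: cancel R2 -> on_hand[A=20 B=59 C=25] avail[A=20 B=52 C=13] open={R3,R5,R6,R7,R8,R9}
Step 13: cancel R5 -> on_hand[A=20 B=59 C=25] avail[A=20 B=52 C=21] open={R3,R6,R7,R8,R9}
Step 14: reserve R10 B 4 -> on_hand[A=20 B=59 C=25] avail[A=20 B=48 C=21] open={R10,R3,R6,R7,R8,R9}
Step 15: reserve R11 C 8 -> on_hand[A=20 B=59 C=25] avail[A=20 B=48 C=13] open={R10,R11,R3,R6,R7,R8,R9}
Step 16: commit R6 -> on_hand[A=20 B=57 C=25] avail[A=20 B=48 C=13] open={R10,R11,R3,R7,R8,R9}

Answer: A: 20
B: 48
C: 13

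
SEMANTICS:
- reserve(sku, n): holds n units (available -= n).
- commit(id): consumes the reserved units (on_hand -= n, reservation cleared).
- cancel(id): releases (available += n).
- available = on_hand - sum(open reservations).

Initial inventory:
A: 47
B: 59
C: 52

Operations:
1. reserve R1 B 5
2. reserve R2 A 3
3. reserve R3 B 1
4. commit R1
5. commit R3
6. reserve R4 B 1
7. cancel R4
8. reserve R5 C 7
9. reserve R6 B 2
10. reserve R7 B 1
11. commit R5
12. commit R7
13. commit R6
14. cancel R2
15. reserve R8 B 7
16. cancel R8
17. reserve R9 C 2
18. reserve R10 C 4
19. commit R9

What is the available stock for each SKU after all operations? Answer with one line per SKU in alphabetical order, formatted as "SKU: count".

Step 1: reserve R1 B 5 -> on_hand[A=47 B=59 C=52] avail[A=47 B=54 C=52] open={R1}
Step 2: reserve R2 A 3 -> on_hand[A=47 B=59 C=52] avail[A=44 B=54 C=52] open={R1,R2}
Step 3: reserve R3 B 1 -> on_hand[A=47 B=59 C=52] avail[A=44 B=53 C=52] open={R1,R2,R3}
Step 4: commit R1 -> on_hand[A=47 B=54 C=52] avail[A=44 B=53 C=52] open={R2,R3}
Step 5: commit R3 -> on_hand[A=47 B=53 C=52] avail[A=44 B=53 C=52] open={R2}
Step 6: reserve R4 B 1 -> on_hand[A=47 B=53 C=52] avail[A=44 B=52 C=52] open={R2,R4}
Step 7: cancel R4 -> on_hand[A=47 B=53 C=52] avail[A=44 B=53 C=52] open={R2}
Step 8: reserve R5 C 7 -> on_hand[A=47 B=53 C=52] avail[A=44 B=53 C=45] open={R2,R5}
Step 9: reserve R6 B 2 -> on_hand[A=47 B=53 C=52] avail[A=44 B=51 C=45] open={R2,R5,R6}
Step 10: reserve R7 B 1 -> on_hand[A=47 B=53 C=52] avail[A=44 B=50 C=45] open={R2,R5,R6,R7}
Step 11: commit R5 -> on_hand[A=47 B=53 C=45] avail[A=44 B=50 C=45] open={R2,R6,R7}
Step 12: commit R7 -> on_hand[A=47 B=52 C=45] avail[A=44 B=50 C=45] open={R2,R6}
Step 13: commit R6 -> on_hand[A=47 B=50 C=45] avail[A=44 B=50 C=45] open={R2}
Step 14: cancel R2 -> on_hand[A=47 B=50 C=45] avail[A=47 B=50 C=45] open={}
Step 15: reserve R8 B 7 -> on_hand[A=47 B=50 C=45] avail[A=47 B=43 C=45] open={R8}
Step 16: cancel R8 -> on_hand[A=47 B=50 C=45] avail[A=47 B=50 C=45] open={}
Step 17: reserve R9 C 2 -> on_hand[A=47 B=50 C=45] avail[A=47 B=50 C=43] open={R9}
Step 18: reserve R10 C 4 -> on_hand[A=47 B=50 C=45] avail[A=47 B=50 C=39] open={R10,R9}
Step 19: commit R9 -> on_hand[A=47 B=50 C=43] avail[A=47 B=50 C=39] open={R10}

Answer: A: 47
B: 50
C: 39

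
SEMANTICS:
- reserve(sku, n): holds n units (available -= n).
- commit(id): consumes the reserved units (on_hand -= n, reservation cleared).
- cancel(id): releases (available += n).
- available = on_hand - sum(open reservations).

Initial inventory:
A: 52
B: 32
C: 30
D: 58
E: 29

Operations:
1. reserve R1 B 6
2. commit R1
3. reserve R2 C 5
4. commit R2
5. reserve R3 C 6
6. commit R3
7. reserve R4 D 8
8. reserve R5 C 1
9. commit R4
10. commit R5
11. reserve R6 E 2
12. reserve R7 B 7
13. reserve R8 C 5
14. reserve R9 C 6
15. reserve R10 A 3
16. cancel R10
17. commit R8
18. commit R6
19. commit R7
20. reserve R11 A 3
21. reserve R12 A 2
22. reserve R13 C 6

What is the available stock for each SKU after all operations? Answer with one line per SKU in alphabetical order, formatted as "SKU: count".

Answer: A: 47
B: 19
C: 1
D: 50
E: 27

Derivation:
Step 1: reserve R1 B 6 -> on_hand[A=52 B=32 C=30 D=58 E=29] avail[A=52 B=26 C=30 D=58 E=29] open={R1}
Step 2: commit R1 -> on_hand[A=52 B=26 C=30 D=58 E=29] avail[A=52 B=26 C=30 D=58 E=29] open={}
Step 3: reserve R2 C 5 -> on_hand[A=52 B=26 C=30 D=58 E=29] avail[A=52 B=26 C=25 D=58 E=29] open={R2}
Step 4: commit R2 -> on_hand[A=52 B=26 C=25 D=58 E=29] avail[A=52 B=26 C=25 D=58 E=29] open={}
Step 5: reserve R3 C 6 -> on_hand[A=52 B=26 C=25 D=58 E=29] avail[A=52 B=26 C=19 D=58 E=29] open={R3}
Step 6: commit R3 -> on_hand[A=52 B=26 C=19 D=58 E=29] avail[A=52 B=26 C=19 D=58 E=29] open={}
Step 7: reserve R4 D 8 -> on_hand[A=52 B=26 C=19 D=58 E=29] avail[A=52 B=26 C=19 D=50 E=29] open={R4}
Step 8: reserve R5 C 1 -> on_hand[A=52 B=26 C=19 D=58 E=29] avail[A=52 B=26 C=18 D=50 E=29] open={R4,R5}
Step 9: commit R4 -> on_hand[A=52 B=26 C=19 D=50 E=29] avail[A=52 B=26 C=18 D=50 E=29] open={R5}
Step 10: commit R5 -> on_hand[A=52 B=26 C=18 D=50 E=29] avail[A=52 B=26 C=18 D=50 E=29] open={}
Step 11: reserve R6 E 2 -> on_hand[A=52 B=26 C=18 D=50 E=29] avail[A=52 B=26 C=18 D=50 E=27] open={R6}
Step 12: reserve R7 B 7 -> on_hand[A=52 B=26 C=18 D=50 E=29] avail[A=52 B=19 C=18 D=50 E=27] open={R6,R7}
Step 13: reserve R8 C 5 -> on_hand[A=52 B=26 C=18 D=50 E=29] avail[A=52 B=19 C=13 D=50 E=27] open={R6,R7,R8}
Step 14: reserve R9 C 6 -> on_hand[A=52 B=26 C=18 D=50 E=29] avail[A=52 B=19 C=7 D=50 E=27] open={R6,R7,R8,R9}
Step 15: reserve R10 A 3 -> on_hand[A=52 B=26 C=18 D=50 E=29] avail[A=49 B=19 C=7 D=50 E=27] open={R10,R6,R7,R8,R9}
Step 16: cancel R10 -> on_hand[A=52 B=26 C=18 D=50 E=29] avail[A=52 B=19 C=7 D=50 E=27] open={R6,R7,R8,R9}
Step 17: commit R8 -> on_hand[A=52 B=26 C=13 D=50 E=29] avail[A=52 B=19 C=7 D=50 E=27] open={R6,R7,R9}
Step 18: commit R6 -> on_hand[A=52 B=26 C=13 D=50 E=27] avail[A=52 B=19 C=7 D=50 E=27] open={R7,R9}
Step 19: commit R7 -> on_hand[A=52 B=19 C=13 D=50 E=27] avail[A=52 B=19 C=7 D=50 E=27] open={R9}
Step 20: reserve R11 A 3 -> on_hand[A=52 B=19 C=13 D=50 E=27] avail[A=49 B=19 C=7 D=50 E=27] open={R11,R9}
Step 21: reserve R12 A 2 -> on_hand[A=52 B=19 C=13 D=50 E=27] avail[A=47 B=19 C=7 D=50 E=27] open={R11,R12,R9}
Step 22: reserve R13 C 6 -> on_hand[A=52 B=19 C=13 D=50 E=27] avail[A=47 B=19 C=1 D=50 E=27] open={R11,R12,R13,R9}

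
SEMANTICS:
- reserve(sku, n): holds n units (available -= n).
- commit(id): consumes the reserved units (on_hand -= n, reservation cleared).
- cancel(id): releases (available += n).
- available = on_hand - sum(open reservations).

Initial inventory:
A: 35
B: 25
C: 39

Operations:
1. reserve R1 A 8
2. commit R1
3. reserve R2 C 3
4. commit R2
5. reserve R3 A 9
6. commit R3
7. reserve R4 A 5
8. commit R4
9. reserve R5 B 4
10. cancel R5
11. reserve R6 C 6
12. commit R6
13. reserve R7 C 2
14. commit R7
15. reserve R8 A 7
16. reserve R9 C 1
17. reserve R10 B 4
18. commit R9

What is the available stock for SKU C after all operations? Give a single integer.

Answer: 27

Derivation:
Step 1: reserve R1 A 8 -> on_hand[A=35 B=25 C=39] avail[A=27 B=25 C=39] open={R1}
Step 2: commit R1 -> on_hand[A=27 B=25 C=39] avail[A=27 B=25 C=39] open={}
Step 3: reserve R2 C 3 -> on_hand[A=27 B=25 C=39] avail[A=27 B=25 C=36] open={R2}
Step 4: commit R2 -> on_hand[A=27 B=25 C=36] avail[A=27 B=25 C=36] open={}
Step 5: reserve R3 A 9 -> on_hand[A=27 B=25 C=36] avail[A=18 B=25 C=36] open={R3}
Step 6: commit R3 -> on_hand[A=18 B=25 C=36] avail[A=18 B=25 C=36] open={}
Step 7: reserve R4 A 5 -> on_hand[A=18 B=25 C=36] avail[A=13 B=25 C=36] open={R4}
Step 8: commit R4 -> on_hand[A=13 B=25 C=36] avail[A=13 B=25 C=36] open={}
Step 9: reserve R5 B 4 -> on_hand[A=13 B=25 C=36] avail[A=13 B=21 C=36] open={R5}
Step 10: cancel R5 -> on_hand[A=13 B=25 C=36] avail[A=13 B=25 C=36] open={}
Step 11: reserve R6 C 6 -> on_hand[A=13 B=25 C=36] avail[A=13 B=25 C=30] open={R6}
Step 12: commit R6 -> on_hand[A=13 B=25 C=30] avail[A=13 B=25 C=30] open={}
Step 13: reserve R7 C 2 -> on_hand[A=13 B=25 C=30] avail[A=13 B=25 C=28] open={R7}
Step 14: commit R7 -> on_hand[A=13 B=25 C=28] avail[A=13 B=25 C=28] open={}
Step 15: reserve R8 A 7 -> on_hand[A=13 B=25 C=28] avail[A=6 B=25 C=28] open={R8}
Step 16: reserve R9 C 1 -> on_hand[A=13 B=25 C=28] avail[A=6 B=25 C=27] open={R8,R9}
Step 17: reserve R10 B 4 -> on_hand[A=13 B=25 C=28] avail[A=6 B=21 C=27] open={R10,R8,R9}
Step 18: commit R9 -> on_hand[A=13 B=25 C=27] avail[A=6 B=21 C=27] open={R10,R8}
Final available[C] = 27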